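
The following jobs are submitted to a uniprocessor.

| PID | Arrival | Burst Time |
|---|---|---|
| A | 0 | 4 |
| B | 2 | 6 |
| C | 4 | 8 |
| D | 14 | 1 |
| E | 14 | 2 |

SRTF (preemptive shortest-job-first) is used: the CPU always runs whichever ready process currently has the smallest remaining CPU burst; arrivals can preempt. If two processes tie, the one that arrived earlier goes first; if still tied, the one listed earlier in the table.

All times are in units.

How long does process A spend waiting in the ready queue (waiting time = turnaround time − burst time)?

0

Gantt: | A 0-4 | B 4-10 | C 10-14 | D 14-15 | E 15-17 | C 17-21 |
Completion: A=4  B=10  C=21  D=15  E=17
Turnaround (C−A): A=4  B=8  C=17  D=1  E=3
Waiting(A) = turnaround − burst = 4 − 4 = 0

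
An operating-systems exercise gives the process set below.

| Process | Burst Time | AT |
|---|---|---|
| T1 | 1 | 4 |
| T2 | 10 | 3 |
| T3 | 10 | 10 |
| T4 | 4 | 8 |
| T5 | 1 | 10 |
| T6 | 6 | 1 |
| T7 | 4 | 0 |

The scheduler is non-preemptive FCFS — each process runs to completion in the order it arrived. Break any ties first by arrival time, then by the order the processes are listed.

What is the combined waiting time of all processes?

79

Gantt: | T7 0-4 | T6 4-10 | T2 10-20 | T1 20-21 | T4 21-25 | T3 25-35 | T5 35-36 |
Completion: T1=21  T2=20  T3=35  T4=25  T5=36  T6=10  T7=4
Waiting = turnaround − burst: T1=16, T2=7, T3=15, T4=13, T5=25, T6=3, T7=0
Total waiting = 16 + 7 + 15 + 13 + 25 + 3 + 0 = 79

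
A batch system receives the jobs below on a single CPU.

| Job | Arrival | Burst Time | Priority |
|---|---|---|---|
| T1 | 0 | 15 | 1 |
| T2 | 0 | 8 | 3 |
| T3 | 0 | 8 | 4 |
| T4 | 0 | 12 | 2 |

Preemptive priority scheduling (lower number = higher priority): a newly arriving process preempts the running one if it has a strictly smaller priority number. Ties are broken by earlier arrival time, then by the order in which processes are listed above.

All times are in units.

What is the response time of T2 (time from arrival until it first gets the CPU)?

Gantt: | T1 0-15 | T4 15-27 | T2 27-35 | T3 35-43 |
Completion: T1=15  T2=35  T3=43  T4=27
Turnaround (C−A): T1=15  T2=35  T3=43  T4=27
Response(T2) = first start − arrival = 27 − 0 = 27

27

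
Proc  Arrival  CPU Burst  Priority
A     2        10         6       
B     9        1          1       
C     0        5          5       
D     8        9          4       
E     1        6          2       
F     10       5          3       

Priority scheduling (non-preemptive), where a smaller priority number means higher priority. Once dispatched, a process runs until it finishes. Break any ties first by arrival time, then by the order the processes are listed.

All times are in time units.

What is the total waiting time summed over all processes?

41

Gantt: | C 0-5 | E 5-11 | B 11-12 | F 12-17 | D 17-26 | A 26-36 |
Completion: A=36  B=12  C=5  D=26  E=11  F=17
Waiting = turnaround − burst: A=24, B=2, C=0, D=9, E=4, F=2
Total waiting = 24 + 2 + 0 + 9 + 4 + 2 = 41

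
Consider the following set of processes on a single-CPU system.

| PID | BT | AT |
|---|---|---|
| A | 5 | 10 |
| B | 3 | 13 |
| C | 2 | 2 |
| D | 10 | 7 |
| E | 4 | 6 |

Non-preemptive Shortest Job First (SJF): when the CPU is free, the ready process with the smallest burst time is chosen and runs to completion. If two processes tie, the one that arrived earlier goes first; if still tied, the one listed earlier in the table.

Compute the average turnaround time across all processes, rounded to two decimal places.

Gantt: | idle 0-2 | C 2-4 | idle 4-6 | E 6-10 | A 10-15 | B 15-18 | D 18-28 |
Completion: A=15  B=18  C=4  D=28  E=10
Turnaround times: A=5, B=5, C=2, D=21, E=4
Average turnaround = (5+5+2+21+4) / 5 = 37/5 = 7.40

7.40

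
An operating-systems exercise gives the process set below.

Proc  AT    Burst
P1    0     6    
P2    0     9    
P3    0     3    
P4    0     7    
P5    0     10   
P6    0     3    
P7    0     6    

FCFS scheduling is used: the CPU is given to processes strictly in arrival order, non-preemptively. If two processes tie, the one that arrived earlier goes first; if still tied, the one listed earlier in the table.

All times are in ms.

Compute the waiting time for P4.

18

Schedule: | P1 0-6 | P2 6-15 | P3 15-18 | P4 18-25 | P5 25-35 | P6 35-38 | P7 38-44 |
Completion: P1=6  P2=15  P3=18  P4=25  P5=35  P6=38  P7=44
Turnaround (C−A): P1=6  P2=15  P3=18  P4=25  P5=35  P6=38  P7=44
Waiting(P4) = turnaround − burst = 25 − 7 = 18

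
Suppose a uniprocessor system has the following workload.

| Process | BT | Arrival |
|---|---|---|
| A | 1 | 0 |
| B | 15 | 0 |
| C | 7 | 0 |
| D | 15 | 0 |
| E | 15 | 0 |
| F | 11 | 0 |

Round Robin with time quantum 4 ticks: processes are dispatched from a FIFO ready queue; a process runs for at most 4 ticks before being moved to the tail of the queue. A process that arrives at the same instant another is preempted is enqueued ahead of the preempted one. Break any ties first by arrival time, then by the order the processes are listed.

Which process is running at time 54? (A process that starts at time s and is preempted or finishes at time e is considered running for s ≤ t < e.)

F

Gantt: | A 0-1 | B 1-5 | C 5-9 | D 9-13 | E 13-17 | F 17-21 | B 21-25 | C 25-28 | D 28-32 | E 32-36 | F 36-40 | B 40-44 | D 44-48 | E 48-52 | F 52-55 | B 55-58 | D 58-61 | E 61-64 |
Completion: A=1  B=58  C=28  D=61  E=64  F=55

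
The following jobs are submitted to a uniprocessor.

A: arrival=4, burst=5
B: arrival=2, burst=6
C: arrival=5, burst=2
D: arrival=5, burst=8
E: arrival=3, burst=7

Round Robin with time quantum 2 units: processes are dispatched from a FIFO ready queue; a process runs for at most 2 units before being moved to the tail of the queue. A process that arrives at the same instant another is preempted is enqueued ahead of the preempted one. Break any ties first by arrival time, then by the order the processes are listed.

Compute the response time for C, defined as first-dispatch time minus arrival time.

Schedule: | idle 0-2 | B 2-4 | E 4-6 | A 6-8 | B 8-10 | C 10-12 | D 12-14 | E 14-16 | A 16-18 | B 18-20 | D 20-22 | E 22-24 | A 24-25 | D 25-27 | E 27-28 | D 28-30 |
Completion: A=25  B=20  C=12  D=30  E=28
Turnaround (C−A): A=21  B=18  C=7  D=25  E=25
Response(C) = first start − arrival = 10 − 5 = 5

5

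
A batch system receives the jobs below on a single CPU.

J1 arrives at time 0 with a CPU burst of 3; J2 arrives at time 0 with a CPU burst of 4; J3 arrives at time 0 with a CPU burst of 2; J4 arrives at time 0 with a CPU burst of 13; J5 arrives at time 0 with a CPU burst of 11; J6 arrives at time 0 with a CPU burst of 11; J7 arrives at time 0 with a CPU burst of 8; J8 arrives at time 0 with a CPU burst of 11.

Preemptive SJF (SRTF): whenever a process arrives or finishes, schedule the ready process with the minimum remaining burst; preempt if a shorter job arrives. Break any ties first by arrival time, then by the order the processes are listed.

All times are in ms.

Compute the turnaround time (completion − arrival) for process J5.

Gantt: | J3 0-2 | J1 2-5 | J2 5-9 | J7 9-17 | J5 17-28 | J6 28-39 | J8 39-50 | J4 50-63 |
Completion: J1=5  J2=9  J3=2  J4=63  J5=28  J6=39  J7=17  J8=50
Turnaround (C−A): J1=5  J2=9  J3=2  J4=63  J5=28  J6=39  J7=17  J8=50
Turnaround(J5) = completion − arrival = 28 − 0 = 28

28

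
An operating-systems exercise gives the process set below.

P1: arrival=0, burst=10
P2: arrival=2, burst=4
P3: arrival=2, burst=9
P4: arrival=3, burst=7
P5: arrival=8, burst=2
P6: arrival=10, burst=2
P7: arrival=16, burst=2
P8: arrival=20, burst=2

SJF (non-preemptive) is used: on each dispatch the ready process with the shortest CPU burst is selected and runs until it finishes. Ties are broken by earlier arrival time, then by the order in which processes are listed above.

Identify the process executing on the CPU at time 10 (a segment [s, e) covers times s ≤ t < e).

Gantt: | P1 0-10 | P5 10-12 | P6 12-14 | P2 14-18 | P7 18-20 | P8 20-22 | P4 22-29 | P3 29-38 |
Completion: P1=10  P2=18  P3=38  P4=29  P5=12  P6=14  P7=20  P8=22

P5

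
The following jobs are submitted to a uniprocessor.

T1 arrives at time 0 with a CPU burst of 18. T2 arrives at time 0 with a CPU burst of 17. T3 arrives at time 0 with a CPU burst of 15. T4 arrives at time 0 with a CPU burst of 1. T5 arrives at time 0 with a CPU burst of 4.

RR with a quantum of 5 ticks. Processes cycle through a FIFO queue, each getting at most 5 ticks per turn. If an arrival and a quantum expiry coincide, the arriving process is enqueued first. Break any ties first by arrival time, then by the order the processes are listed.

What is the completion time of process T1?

Timeline: | T1 0-5 | T2 5-10 | T3 10-15 | T4 15-16 | T5 16-20 | T1 20-25 | T2 25-30 | T3 30-35 | T1 35-40 | T2 40-45 | T3 45-50 | T1 50-53 | T2 53-55 |
Completion: T1=53  T2=55  T3=50  T4=16  T5=20

53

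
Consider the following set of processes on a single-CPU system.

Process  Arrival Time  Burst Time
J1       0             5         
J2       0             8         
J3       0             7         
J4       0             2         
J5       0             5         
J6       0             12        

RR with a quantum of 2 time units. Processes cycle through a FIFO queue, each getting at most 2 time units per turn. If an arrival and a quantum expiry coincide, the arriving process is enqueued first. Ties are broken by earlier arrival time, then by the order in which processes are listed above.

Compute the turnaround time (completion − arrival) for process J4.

8

Timeline: | J1 0-2 | J2 2-4 | J3 4-6 | J4 6-8 | J5 8-10 | J6 10-12 | J1 12-14 | J2 14-16 | J3 16-18 | J5 18-20 | J6 20-22 | J1 22-23 | J2 23-25 | J3 25-27 | J5 27-28 | J6 28-30 | J2 30-32 | J3 32-33 | J6 33-39 |
Completion: J1=23  J2=32  J3=33  J4=8  J5=28  J6=39
Turnaround (C−A): J1=23  J2=32  J3=33  J4=8  J5=28  J6=39
Turnaround(J4) = completion − arrival = 8 − 0 = 8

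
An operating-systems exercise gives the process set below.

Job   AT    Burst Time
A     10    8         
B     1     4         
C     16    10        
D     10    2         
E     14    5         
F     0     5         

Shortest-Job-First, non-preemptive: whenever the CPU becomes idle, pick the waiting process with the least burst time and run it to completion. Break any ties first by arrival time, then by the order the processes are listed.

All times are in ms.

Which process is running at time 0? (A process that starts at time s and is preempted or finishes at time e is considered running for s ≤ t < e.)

Gantt: | F 0-5 | B 5-9 | idle 9-10 | D 10-12 | A 12-20 | E 20-25 | C 25-35 |
Completion: A=20  B=9  C=35  D=12  E=25  F=5

F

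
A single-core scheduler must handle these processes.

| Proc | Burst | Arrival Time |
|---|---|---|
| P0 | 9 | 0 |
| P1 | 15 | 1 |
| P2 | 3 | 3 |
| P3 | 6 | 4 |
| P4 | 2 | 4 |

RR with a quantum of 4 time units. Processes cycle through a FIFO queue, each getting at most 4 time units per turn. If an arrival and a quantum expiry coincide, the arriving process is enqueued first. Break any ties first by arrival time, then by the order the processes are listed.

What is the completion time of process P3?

Gantt: | P0 0-4 | P1 4-8 | P2 8-11 | P3 11-15 | P4 15-17 | P0 17-21 | P1 21-25 | P3 25-27 | P0 27-28 | P1 28-35 |
Completion: P0=28  P1=35  P2=11  P3=27  P4=17

27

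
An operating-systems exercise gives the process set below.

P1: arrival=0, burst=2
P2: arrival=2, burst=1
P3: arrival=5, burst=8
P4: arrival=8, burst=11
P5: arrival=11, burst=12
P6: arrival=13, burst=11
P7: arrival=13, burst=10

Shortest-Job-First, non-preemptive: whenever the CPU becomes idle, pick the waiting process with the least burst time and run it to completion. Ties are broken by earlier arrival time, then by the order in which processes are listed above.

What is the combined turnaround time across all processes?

125

Schedule: | P1 0-2 | P2 2-3 | idle 3-5 | P3 5-13 | P7 13-23 | P4 23-34 | P6 34-45 | P5 45-57 |
Completion: P1=2  P2=3  P3=13  P4=34  P5=57  P6=45  P7=23
Turnaround = completion − arrival: P1=2, P2=1, P3=8, P4=26, P5=46, P6=32, P7=10
Total turnaround = 2 + 1 + 8 + 26 + 46 + 32 + 10 = 125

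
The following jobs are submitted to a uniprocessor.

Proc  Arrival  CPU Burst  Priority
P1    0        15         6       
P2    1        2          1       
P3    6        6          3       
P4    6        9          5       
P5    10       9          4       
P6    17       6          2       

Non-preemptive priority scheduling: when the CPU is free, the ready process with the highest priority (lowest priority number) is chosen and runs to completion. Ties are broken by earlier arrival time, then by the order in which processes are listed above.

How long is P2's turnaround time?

16

Timeline: | P1 0-15 | P2 15-17 | P6 17-23 | P3 23-29 | P5 29-38 | P4 38-47 |
Completion: P1=15  P2=17  P3=29  P4=47  P5=38  P6=23
Turnaround(P2) = completion − arrival = 17 − 1 = 16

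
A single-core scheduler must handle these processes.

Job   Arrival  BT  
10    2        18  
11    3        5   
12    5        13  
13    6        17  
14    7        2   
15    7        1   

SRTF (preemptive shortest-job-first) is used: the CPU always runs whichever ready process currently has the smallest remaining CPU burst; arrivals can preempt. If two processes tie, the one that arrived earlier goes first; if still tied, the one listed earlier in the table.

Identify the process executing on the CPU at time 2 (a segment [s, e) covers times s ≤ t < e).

10

Timeline: | idle 0-2 | 10 2-3 | 11 3-8 | 15 8-9 | 14 9-11 | 12 11-24 | 10 24-41 | 13 41-58 |
Completion: 10=41  11=8  12=24  13=58  14=11  15=9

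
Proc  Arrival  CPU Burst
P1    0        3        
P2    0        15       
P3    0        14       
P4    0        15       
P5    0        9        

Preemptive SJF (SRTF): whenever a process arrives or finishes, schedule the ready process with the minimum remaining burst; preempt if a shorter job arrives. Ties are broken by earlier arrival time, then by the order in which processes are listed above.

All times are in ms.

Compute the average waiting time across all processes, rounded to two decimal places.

Gantt: | P1 0-3 | P5 3-12 | P3 12-26 | P2 26-41 | P4 41-56 |
Completion: P1=3  P2=41  P3=26  P4=56  P5=12
Turnaround (C−A): P1=3  P2=41  P3=26  P4=56  P5=12
Waiting times: P1=0, P2=26, P3=12, P4=41, P5=3
Average waiting = (0+26+12+41+3) / 5 = 82/5 = 16.40

16.40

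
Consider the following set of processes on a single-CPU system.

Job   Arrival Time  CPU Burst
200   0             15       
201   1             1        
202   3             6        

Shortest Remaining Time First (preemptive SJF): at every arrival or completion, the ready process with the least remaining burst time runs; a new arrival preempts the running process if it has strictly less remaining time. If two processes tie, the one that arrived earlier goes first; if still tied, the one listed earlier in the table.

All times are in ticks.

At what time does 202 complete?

Gantt: | 200 0-1 | 201 1-2 | 200 2-3 | 202 3-9 | 200 9-22 |
Completion: 200=22  201=2  202=9
Turnaround (C−A): 200=22  201=1  202=6

9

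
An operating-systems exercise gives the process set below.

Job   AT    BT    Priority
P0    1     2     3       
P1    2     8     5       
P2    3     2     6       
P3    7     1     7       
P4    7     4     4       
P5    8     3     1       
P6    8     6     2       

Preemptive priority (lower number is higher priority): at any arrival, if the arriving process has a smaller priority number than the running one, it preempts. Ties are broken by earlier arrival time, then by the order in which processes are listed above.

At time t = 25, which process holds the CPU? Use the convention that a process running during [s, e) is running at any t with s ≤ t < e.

P2

Gantt: | idle 0-1 | P0 1-3 | P1 3-7 | P4 7-8 | P5 8-11 | P6 11-17 | P4 17-20 | P1 20-24 | P2 24-26 | P3 26-27 |
Completion: P0=3  P1=24  P2=26  P3=27  P4=20  P5=11  P6=17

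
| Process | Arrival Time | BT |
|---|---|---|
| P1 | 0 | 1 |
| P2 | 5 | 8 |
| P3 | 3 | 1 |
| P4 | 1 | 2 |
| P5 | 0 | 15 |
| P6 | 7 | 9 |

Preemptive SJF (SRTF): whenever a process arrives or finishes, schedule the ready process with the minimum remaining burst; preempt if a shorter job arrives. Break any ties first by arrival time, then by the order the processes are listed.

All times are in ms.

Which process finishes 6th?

Schedule: | P1 0-1 | P4 1-3 | P3 3-4 | P5 4-5 | P2 5-13 | P6 13-22 | P5 22-36 |
Completion: P1=1  P2=13  P3=4  P4=3  P5=36  P6=22
Turnaround (C−A): P1=1  P2=8  P3=1  P4=2  P5=36  P6=15
Finish order: P1 → P4 → P3 → P2 → P6 → P5

P5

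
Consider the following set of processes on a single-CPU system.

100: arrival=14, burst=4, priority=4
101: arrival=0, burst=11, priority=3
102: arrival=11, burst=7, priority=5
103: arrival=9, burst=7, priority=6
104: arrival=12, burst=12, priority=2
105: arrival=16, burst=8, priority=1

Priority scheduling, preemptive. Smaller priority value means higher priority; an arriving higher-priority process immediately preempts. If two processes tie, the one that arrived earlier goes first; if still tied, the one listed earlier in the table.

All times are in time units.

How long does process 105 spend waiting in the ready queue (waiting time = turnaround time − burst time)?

0

Gantt: | 101 0-11 | 102 11-12 | 104 12-16 | 105 16-24 | 104 24-32 | 100 32-36 | 102 36-42 | 103 42-49 |
Completion: 100=36  101=11  102=42  103=49  104=32  105=24
Turnaround (C−A): 100=22  101=11  102=31  103=40  104=20  105=8
Waiting(105) = turnaround − burst = 8 − 8 = 0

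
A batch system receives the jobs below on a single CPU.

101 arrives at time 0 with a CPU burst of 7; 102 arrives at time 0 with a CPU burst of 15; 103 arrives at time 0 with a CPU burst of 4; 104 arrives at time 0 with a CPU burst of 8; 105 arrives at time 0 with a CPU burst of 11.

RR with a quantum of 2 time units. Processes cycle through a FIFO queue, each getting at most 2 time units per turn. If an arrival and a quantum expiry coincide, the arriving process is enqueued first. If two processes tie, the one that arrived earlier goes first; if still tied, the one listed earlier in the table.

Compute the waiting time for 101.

22

Gantt: | 101 0-2 | 102 2-4 | 103 4-6 | 104 6-8 | 105 8-10 | 101 10-12 | 102 12-14 | 103 14-16 | 104 16-18 | 105 18-20 | 101 20-22 | 102 22-24 | 104 24-26 | 105 26-28 | 101 28-29 | 102 29-31 | 104 31-33 | 105 33-35 | 102 35-37 | 105 37-39 | 102 39-41 | 105 41-42 | 102 42-45 |
Completion: 101=29  102=45  103=16  104=33  105=42
Turnaround (C−A): 101=29  102=45  103=16  104=33  105=42
Waiting(101) = turnaround − burst = 29 − 7 = 22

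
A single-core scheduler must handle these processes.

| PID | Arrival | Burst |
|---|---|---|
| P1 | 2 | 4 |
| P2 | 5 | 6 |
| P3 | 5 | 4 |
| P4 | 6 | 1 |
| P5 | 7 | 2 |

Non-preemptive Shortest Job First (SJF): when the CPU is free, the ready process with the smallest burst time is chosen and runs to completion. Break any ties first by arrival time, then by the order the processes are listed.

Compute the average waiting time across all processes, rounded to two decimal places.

Schedule: | idle 0-2 | P1 2-6 | P4 6-7 | P5 7-9 | P3 9-13 | P2 13-19 |
Completion: P1=6  P2=19  P3=13  P4=7  P5=9
Turnaround (C−A): P1=4  P2=14  P3=8  P4=1  P5=2
Waiting times: P1=0, P2=8, P3=4, P4=0, P5=0
Average waiting = (0+8+4+0+0) / 5 = 12/5 = 2.40

2.40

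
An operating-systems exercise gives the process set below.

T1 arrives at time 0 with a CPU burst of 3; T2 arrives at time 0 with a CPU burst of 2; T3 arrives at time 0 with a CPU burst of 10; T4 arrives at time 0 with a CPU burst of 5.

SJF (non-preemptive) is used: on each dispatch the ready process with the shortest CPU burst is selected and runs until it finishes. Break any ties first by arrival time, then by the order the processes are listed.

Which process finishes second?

T1

Timeline: | T2 0-2 | T1 2-5 | T4 5-10 | T3 10-20 |
Completion: T1=5  T2=2  T3=20  T4=10
Turnaround (C−A): T1=5  T2=2  T3=20  T4=10
Finish order: T2 → T1 → T4 → T3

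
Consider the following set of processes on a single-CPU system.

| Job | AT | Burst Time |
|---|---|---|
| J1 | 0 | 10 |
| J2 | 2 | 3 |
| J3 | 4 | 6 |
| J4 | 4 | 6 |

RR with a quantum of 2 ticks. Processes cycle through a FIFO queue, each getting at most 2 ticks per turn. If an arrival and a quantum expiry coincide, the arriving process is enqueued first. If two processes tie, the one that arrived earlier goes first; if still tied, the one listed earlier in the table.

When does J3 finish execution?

21

Schedule: | J1 0-2 | J2 2-4 | J1 4-6 | J3 6-8 | J4 8-10 | J2 10-11 | J1 11-13 | J3 13-15 | J4 15-17 | J1 17-19 | J3 19-21 | J4 21-23 | J1 23-25 |
Completion: J1=25  J2=11  J3=21  J4=23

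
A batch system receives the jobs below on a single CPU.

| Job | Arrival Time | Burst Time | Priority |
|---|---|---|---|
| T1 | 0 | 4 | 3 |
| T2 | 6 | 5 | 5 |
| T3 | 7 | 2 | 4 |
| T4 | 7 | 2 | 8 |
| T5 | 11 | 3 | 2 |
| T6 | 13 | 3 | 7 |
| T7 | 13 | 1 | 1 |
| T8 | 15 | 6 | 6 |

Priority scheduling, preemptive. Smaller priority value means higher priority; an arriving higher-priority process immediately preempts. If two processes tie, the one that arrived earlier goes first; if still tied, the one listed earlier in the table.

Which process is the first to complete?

T1

Schedule: | T1 0-4 | idle 4-6 | T2 6-7 | T3 7-9 | T2 9-11 | T5 11-13 | T7 13-14 | T5 14-15 | T2 15-17 | T8 17-23 | T6 23-26 | T4 26-28 |
Completion: T1=4  T2=17  T3=9  T4=28  T5=15  T6=26  T7=14  T8=23
Finish order: T1 → T3 → T7 → T5 → T2 → T8 → T6 → T4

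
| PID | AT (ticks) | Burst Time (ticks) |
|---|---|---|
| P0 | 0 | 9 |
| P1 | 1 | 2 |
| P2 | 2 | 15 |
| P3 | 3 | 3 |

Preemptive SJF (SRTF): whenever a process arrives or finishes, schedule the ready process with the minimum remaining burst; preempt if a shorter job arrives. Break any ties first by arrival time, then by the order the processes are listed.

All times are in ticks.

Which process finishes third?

P0

Timeline: | P0 0-1 | P1 1-3 | P3 3-6 | P0 6-14 | P2 14-29 |
Completion: P0=14  P1=3  P2=29  P3=6
Finish order: P1 → P3 → P0 → P2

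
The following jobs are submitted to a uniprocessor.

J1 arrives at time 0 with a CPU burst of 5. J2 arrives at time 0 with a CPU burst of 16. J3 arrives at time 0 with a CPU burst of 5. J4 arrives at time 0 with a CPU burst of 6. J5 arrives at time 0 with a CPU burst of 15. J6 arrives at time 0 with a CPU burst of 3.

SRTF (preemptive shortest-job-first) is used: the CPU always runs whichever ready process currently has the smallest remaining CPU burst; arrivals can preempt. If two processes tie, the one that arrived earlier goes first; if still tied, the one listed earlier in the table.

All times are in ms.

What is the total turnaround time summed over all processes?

127

Timeline: | J6 0-3 | J1 3-8 | J3 8-13 | J4 13-19 | J5 19-34 | J2 34-50 |
Completion: J1=8  J2=50  J3=13  J4=19  J5=34  J6=3
Turnaround (C−A): J1=8  J2=50  J3=13  J4=19  J5=34  J6=3
Turnaround = completion − arrival: J1=8, J2=50, J3=13, J4=19, J5=34, J6=3
Total turnaround = 8 + 50 + 13 + 19 + 34 + 3 = 127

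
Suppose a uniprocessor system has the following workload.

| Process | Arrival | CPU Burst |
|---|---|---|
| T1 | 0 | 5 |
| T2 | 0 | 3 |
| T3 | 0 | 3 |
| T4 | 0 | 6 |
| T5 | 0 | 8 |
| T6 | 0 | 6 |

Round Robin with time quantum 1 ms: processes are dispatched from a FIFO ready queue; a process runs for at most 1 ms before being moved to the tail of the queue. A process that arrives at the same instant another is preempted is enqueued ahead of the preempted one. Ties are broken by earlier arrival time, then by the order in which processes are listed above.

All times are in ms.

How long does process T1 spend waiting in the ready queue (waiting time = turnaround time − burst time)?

18

Schedule: | T1 0-1 | T2 1-2 | T3 2-3 | T4 3-4 | T5 4-5 | T6 5-6 | T1 6-7 | T2 7-8 | T3 8-9 | T4 9-10 | T5 10-11 | T6 11-12 | T1 12-13 | T2 13-14 | T3 14-15 | T4 15-16 | T5 16-17 | T6 17-18 | T1 18-19 | T4 19-20 | T5 20-21 | T6 21-22 | T1 22-23 | T4 23-24 | T5 24-25 | T6 25-26 | T4 26-27 | T5 27-28 | T6 28-29 | T5 29-31 |
Completion: T1=23  T2=14  T3=15  T4=27  T5=31  T6=29
Turnaround (C−A): T1=23  T2=14  T3=15  T4=27  T5=31  T6=29
Waiting(T1) = turnaround − burst = 23 − 5 = 18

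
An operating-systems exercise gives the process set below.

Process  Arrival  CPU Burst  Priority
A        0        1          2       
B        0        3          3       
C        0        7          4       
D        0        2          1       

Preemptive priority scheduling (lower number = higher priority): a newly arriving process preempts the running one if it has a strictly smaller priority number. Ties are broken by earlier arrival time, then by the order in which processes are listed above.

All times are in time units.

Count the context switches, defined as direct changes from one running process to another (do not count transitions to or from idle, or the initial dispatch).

Schedule: | D 0-2 | A 2-3 | B 3-6 | C 6-13 |
Completion: A=3  B=6  C=13  D=2
Turnaround (C−A): A=3  B=6  C=13  D=2

3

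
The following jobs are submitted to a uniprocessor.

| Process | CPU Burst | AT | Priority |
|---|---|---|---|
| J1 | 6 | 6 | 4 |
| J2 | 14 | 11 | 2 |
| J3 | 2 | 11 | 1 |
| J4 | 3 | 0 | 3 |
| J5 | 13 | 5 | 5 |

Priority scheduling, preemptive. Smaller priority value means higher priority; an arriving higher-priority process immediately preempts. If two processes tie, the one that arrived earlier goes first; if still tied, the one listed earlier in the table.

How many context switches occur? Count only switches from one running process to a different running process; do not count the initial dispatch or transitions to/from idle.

Gantt: | J4 0-3 | idle 3-5 | J5 5-6 | J1 6-11 | J3 11-13 | J2 13-27 | J1 27-28 | J5 28-40 |
Completion: J1=28  J2=27  J3=13  J4=3  J5=40
Turnaround (C−A): J1=22  J2=16  J3=2  J4=3  J5=35

5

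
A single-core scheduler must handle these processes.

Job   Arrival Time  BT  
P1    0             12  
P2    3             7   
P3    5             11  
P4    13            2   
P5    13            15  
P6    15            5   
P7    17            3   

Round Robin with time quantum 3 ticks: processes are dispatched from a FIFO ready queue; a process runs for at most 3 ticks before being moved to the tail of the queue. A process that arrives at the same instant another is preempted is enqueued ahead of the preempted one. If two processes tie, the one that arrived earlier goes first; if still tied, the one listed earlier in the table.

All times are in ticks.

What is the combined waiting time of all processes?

146

Timeline: | P1 0-3 | P2 3-6 | P1 6-9 | P3 9-12 | P2 12-15 | P1 15-18 | P3 18-21 | P4 21-23 | P5 23-26 | P6 26-29 | P2 29-30 | P7 30-33 | P1 33-36 | P3 36-39 | P5 39-42 | P6 42-44 | P3 44-46 | P5 46-55 |
Completion: P1=36  P2=30  P3=46  P4=23  P5=55  P6=44  P7=33
Turnaround (C−A): P1=36  P2=27  P3=41  P4=10  P5=42  P6=29  P7=16
Waiting = turnaround − burst: P1=24, P2=20, P3=30, P4=8, P5=27, P6=24, P7=13
Total waiting = 24 + 20 + 30 + 8 + 27 + 24 + 13 = 146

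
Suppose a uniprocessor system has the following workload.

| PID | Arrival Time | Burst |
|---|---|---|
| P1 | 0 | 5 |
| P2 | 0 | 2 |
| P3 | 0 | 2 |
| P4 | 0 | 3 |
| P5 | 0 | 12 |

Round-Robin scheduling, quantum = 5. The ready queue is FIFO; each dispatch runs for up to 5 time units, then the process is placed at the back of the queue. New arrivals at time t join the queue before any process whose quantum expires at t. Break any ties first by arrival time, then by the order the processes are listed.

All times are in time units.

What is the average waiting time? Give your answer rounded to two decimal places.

6.60

Timeline: | P1 0-5 | P2 5-7 | P3 7-9 | P4 9-12 | P5 12-24 |
Completion: P1=5  P2=7  P3=9  P4=12  P5=24
Turnaround (C−A): P1=5  P2=7  P3=9  P4=12  P5=24
Waiting times: P1=0, P2=5, P3=7, P4=9, P5=12
Average waiting = (0+5+7+9+12) / 5 = 33/5 = 6.60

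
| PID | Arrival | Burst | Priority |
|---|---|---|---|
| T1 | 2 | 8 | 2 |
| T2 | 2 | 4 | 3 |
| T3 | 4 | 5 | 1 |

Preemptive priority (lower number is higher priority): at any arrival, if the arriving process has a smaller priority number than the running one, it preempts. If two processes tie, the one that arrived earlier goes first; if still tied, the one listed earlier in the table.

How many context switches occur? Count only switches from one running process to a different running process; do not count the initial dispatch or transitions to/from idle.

3

Schedule: | idle 0-2 | T1 2-4 | T3 4-9 | T1 9-15 | T2 15-19 |
Completion: T1=15  T2=19  T3=9
Turnaround (C−A): T1=13  T2=17  T3=5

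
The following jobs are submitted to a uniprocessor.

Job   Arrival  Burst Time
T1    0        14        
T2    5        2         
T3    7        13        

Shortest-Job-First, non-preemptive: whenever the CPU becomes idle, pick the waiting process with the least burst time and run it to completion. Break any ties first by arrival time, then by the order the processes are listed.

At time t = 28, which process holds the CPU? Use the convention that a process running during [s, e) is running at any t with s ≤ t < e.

Gantt: | T1 0-14 | T2 14-16 | T3 16-29 |
Completion: T1=14  T2=16  T3=29

T3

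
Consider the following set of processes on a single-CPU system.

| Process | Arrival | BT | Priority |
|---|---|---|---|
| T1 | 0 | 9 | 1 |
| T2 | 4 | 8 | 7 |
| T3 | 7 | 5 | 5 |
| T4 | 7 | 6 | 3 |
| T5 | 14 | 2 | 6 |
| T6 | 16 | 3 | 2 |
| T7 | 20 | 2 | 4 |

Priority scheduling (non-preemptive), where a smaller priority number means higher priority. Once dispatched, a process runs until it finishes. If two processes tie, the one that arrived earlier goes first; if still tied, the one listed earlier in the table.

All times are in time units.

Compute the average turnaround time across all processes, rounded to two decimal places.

12.29

Timeline: | T1 0-9 | T4 9-15 | T3 15-20 | T6 20-23 | T7 23-25 | T5 25-27 | T2 27-35 |
Completion: T1=9  T2=35  T3=20  T4=15  T5=27  T6=23  T7=25
Turnaround (C−A): T1=9  T2=31  T3=13  T4=8  T5=13  T6=7  T7=5
Turnaround times: T1=9, T2=31, T3=13, T4=8, T5=13, T6=7, T7=5
Average turnaround = (9+31+13+8+13+7+5) / 7 = 86/7 = 12.29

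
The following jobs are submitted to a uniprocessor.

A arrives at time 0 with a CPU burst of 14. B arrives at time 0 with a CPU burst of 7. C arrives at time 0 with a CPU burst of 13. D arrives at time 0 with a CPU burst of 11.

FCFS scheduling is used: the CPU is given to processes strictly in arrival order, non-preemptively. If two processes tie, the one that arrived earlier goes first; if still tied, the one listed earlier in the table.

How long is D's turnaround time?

Gantt: | A 0-14 | B 14-21 | C 21-34 | D 34-45 |
Completion: A=14  B=21  C=34  D=45
Turnaround(D) = completion − arrival = 45 − 0 = 45

45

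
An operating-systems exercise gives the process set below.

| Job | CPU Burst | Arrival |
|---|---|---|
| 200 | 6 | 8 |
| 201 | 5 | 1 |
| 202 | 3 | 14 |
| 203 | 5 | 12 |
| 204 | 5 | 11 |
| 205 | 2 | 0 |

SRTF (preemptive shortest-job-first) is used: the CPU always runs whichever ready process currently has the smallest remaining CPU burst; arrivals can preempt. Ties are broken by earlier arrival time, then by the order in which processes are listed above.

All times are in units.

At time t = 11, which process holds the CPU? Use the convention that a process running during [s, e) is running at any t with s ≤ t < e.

Gantt: | 205 0-2 | 201 2-7 | idle 7-8 | 200 8-14 | 202 14-17 | 204 17-22 | 203 22-27 |
Completion: 200=14  201=7  202=17  203=27  204=22  205=2
Turnaround (C−A): 200=6  201=6  202=3  203=15  204=11  205=2

200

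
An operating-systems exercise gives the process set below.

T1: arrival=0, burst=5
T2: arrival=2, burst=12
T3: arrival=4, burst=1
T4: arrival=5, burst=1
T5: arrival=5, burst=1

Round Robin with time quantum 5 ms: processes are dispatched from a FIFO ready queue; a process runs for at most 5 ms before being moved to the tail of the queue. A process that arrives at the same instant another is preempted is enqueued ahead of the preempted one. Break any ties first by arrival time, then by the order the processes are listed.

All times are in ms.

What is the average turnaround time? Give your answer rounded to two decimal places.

Timeline: | T1 0-5 | T2 5-10 | T3 10-11 | T4 11-12 | T5 12-13 | T2 13-20 |
Completion: T1=5  T2=20  T3=11  T4=12  T5=13
Turnaround (C−A): T1=5  T2=18  T3=7  T4=7  T5=8
Turnaround times: T1=5, T2=18, T3=7, T4=7, T5=8
Average turnaround = (5+18+7+7+8) / 5 = 45/5 = 9.00

9.00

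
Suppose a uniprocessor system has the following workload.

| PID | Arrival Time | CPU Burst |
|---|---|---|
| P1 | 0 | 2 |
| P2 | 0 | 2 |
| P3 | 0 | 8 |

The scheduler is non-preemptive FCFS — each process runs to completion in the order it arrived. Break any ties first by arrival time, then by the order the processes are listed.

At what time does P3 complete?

12

Timeline: | P1 0-2 | P2 2-4 | P3 4-12 |
Completion: P1=2  P2=4  P3=12
Turnaround (C−A): P1=2  P2=4  P3=12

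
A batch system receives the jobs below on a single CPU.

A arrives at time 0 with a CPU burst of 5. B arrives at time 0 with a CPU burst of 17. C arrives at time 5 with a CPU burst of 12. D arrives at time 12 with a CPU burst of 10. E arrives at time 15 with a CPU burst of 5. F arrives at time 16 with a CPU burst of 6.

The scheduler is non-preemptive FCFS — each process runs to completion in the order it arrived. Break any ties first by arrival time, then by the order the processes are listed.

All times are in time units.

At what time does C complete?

34

Schedule: | A 0-5 | B 5-22 | C 22-34 | D 34-44 | E 44-49 | F 49-55 |
Completion: A=5  B=22  C=34  D=44  E=49  F=55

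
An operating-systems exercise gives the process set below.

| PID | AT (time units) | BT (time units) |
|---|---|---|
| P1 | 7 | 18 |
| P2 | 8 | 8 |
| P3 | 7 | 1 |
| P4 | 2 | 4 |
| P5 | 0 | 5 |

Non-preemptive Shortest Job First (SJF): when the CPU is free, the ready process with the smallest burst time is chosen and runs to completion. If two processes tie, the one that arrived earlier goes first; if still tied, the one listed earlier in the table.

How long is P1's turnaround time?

Gantt: | P5 0-5 | P4 5-9 | P3 9-10 | P2 10-18 | P1 18-36 |
Completion: P1=36  P2=18  P3=10  P4=9  P5=5
Turnaround (C−A): P1=29  P2=10  P3=3  P4=7  P5=5
Turnaround(P1) = completion − arrival = 36 − 7 = 29

29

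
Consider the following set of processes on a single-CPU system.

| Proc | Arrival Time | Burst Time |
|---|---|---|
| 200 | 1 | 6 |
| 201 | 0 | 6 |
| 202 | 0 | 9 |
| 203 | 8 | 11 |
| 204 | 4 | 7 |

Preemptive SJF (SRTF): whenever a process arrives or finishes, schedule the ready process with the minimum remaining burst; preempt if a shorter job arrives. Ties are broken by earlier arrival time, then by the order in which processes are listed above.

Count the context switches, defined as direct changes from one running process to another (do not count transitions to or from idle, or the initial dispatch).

4

Gantt: | 201 0-6 | 200 6-12 | 204 12-19 | 202 19-28 | 203 28-39 |
Completion: 200=12  201=6  202=28  203=39  204=19
Turnaround (C−A): 200=11  201=6  202=28  203=31  204=15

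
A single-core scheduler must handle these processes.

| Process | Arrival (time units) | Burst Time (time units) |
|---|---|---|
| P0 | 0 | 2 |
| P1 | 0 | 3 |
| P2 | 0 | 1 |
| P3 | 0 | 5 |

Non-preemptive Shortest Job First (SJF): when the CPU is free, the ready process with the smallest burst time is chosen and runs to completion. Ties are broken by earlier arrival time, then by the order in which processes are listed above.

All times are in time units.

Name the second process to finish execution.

P0

Schedule: | P2 0-1 | P0 1-3 | P1 3-6 | P3 6-11 |
Completion: P0=3  P1=6  P2=1  P3=11
Turnaround (C−A): P0=3  P1=6  P2=1  P3=11
Finish order: P2 → P0 → P1 → P3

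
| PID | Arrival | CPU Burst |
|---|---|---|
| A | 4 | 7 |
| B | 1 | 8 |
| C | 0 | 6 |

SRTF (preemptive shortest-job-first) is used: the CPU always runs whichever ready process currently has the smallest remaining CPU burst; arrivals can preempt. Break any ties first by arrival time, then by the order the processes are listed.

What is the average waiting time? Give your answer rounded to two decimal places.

Timeline: | C 0-6 | A 6-13 | B 13-21 |
Completion: A=13  B=21  C=6
Turnaround (C−A): A=9  B=20  C=6
Waiting times: A=2, B=12, C=0
Average waiting = (2+12+0) / 3 = 14/3 = 4.67

4.67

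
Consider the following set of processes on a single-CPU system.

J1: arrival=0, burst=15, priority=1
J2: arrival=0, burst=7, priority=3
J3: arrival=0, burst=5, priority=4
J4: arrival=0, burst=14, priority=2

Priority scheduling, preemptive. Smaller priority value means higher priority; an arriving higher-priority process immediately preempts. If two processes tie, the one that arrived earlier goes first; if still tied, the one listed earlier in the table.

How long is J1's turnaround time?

Schedule: | J1 0-15 | J4 15-29 | J2 29-36 | J3 36-41 |
Completion: J1=15  J2=36  J3=41  J4=29
Turnaround (C−A): J1=15  J2=36  J3=41  J4=29
Turnaround(J1) = completion − arrival = 15 − 0 = 15

15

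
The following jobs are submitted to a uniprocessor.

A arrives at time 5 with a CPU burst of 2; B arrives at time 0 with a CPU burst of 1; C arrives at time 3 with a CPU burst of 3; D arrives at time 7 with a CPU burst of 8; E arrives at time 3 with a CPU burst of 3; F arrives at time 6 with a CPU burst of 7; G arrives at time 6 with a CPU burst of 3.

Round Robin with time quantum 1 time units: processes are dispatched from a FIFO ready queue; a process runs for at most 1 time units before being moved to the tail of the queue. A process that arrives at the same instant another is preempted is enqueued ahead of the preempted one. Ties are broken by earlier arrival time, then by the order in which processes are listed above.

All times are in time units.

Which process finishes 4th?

E

Gantt: | B 0-1 | idle 1-3 | C 3-4 | E 4-5 | C 5-6 | A 6-7 | E 7-8 | F 8-9 | G 9-10 | C 10-11 | D 11-12 | A 12-13 | E 13-14 | F 14-15 | G 15-16 | D 16-17 | F 17-18 | G 18-19 | D 19-20 | F 20-21 | D 21-22 | F 22-23 | D 23-24 | F 24-25 | D 25-26 | F 26-27 | D 27-29 |
Completion: A=13  B=1  C=11  D=29  E=14  F=27  G=19
Turnaround (C−A): A=8  B=1  C=8  D=22  E=11  F=21  G=13
Finish order: B → C → A → E → G → F → D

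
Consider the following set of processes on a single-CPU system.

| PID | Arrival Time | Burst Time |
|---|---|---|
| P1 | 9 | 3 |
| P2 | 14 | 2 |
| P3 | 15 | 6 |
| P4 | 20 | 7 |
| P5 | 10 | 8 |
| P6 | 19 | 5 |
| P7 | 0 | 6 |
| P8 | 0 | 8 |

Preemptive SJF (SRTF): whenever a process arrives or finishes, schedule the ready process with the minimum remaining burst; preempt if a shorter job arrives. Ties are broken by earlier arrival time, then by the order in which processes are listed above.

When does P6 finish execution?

Timeline: | P7 0-6 | P8 6-9 | P1 9-12 | P8 12-14 | P2 14-16 | P8 16-19 | P6 19-24 | P3 24-30 | P4 30-37 | P5 37-45 |
Completion: P1=12  P2=16  P3=30  P4=37  P5=45  P6=24  P7=6  P8=19

24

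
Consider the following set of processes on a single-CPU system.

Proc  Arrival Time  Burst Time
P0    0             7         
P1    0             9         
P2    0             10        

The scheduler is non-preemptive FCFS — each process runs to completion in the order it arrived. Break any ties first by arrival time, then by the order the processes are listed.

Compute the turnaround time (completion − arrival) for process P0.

7

Timeline: | P0 0-7 | P1 7-16 | P2 16-26 |
Completion: P0=7  P1=16  P2=26
Turnaround (C−A): P0=7  P1=16  P2=26
Turnaround(P0) = completion − arrival = 7 − 0 = 7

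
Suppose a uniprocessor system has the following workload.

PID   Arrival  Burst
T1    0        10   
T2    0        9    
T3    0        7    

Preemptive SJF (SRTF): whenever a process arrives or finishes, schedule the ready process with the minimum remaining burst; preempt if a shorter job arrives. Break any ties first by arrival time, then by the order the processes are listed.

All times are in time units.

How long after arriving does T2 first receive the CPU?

7

Gantt: | T3 0-7 | T2 7-16 | T1 16-26 |
Completion: T1=26  T2=16  T3=7
Turnaround (C−A): T1=26  T2=16  T3=7
Response(T2) = first start − arrival = 7 − 0 = 7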